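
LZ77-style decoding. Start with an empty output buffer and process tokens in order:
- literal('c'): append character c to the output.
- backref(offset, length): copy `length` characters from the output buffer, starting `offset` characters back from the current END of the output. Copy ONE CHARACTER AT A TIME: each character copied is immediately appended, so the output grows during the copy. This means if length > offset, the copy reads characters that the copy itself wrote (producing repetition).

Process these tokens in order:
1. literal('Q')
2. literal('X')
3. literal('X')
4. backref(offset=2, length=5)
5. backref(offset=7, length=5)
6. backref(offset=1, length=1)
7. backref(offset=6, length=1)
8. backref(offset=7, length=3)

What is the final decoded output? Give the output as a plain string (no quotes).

Token 1: literal('Q'). Output: "Q"
Token 2: literal('X'). Output: "QX"
Token 3: literal('X'). Output: "QXX"
Token 4: backref(off=2, len=5) (overlapping!). Copied 'XXXXX' from pos 1. Output: "QXXXXXXX"
Token 5: backref(off=7, len=5). Copied 'XXXXX' from pos 1. Output: "QXXXXXXXXXXXX"
Token 6: backref(off=1, len=1). Copied 'X' from pos 12. Output: "QXXXXXXXXXXXXX"
Token 7: backref(off=6, len=1). Copied 'X' from pos 8. Output: "QXXXXXXXXXXXXXX"
Token 8: backref(off=7, len=3). Copied 'XXX' from pos 8. Output: "QXXXXXXXXXXXXXXXXX"

Answer: QXXXXXXXXXXXXXXXXX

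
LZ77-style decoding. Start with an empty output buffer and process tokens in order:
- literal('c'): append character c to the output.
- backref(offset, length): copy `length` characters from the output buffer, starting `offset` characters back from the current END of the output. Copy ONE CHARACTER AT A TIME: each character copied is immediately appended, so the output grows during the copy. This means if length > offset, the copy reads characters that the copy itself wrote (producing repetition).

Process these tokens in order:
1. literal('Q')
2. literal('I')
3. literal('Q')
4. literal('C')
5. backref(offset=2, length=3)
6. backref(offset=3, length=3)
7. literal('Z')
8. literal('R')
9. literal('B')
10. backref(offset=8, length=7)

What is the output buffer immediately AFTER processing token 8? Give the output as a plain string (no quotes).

Token 1: literal('Q'). Output: "Q"
Token 2: literal('I'). Output: "QI"
Token 3: literal('Q'). Output: "QIQ"
Token 4: literal('C'). Output: "QIQC"
Token 5: backref(off=2, len=3) (overlapping!). Copied 'QCQ' from pos 2. Output: "QIQCQCQ"
Token 6: backref(off=3, len=3). Copied 'QCQ' from pos 4. Output: "QIQCQCQQCQ"
Token 7: literal('Z'). Output: "QIQCQCQQCQZ"
Token 8: literal('R'). Output: "QIQCQCQQCQZR"

Answer: QIQCQCQQCQZR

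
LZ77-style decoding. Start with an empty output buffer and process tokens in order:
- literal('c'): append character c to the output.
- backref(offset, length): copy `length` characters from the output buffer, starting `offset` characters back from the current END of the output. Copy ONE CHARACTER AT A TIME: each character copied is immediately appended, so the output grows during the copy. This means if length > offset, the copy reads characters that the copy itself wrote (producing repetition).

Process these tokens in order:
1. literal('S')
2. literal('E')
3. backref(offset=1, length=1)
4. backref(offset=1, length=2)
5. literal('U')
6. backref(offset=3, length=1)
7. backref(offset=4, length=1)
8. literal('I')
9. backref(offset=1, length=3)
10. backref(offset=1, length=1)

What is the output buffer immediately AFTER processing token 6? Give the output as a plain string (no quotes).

Answer: SEEEEUE

Derivation:
Token 1: literal('S'). Output: "S"
Token 2: literal('E'). Output: "SE"
Token 3: backref(off=1, len=1). Copied 'E' from pos 1. Output: "SEE"
Token 4: backref(off=1, len=2) (overlapping!). Copied 'EE' from pos 2. Output: "SEEEE"
Token 5: literal('U'). Output: "SEEEEU"
Token 6: backref(off=3, len=1). Copied 'E' from pos 3. Output: "SEEEEUE"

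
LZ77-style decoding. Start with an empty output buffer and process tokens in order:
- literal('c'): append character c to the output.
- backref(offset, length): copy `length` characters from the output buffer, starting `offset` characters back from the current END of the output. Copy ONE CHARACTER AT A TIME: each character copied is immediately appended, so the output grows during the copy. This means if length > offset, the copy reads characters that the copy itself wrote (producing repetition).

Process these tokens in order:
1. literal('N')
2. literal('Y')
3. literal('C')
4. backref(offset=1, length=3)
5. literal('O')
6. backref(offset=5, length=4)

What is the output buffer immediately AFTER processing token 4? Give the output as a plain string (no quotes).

Token 1: literal('N'). Output: "N"
Token 2: literal('Y'). Output: "NY"
Token 3: literal('C'). Output: "NYC"
Token 4: backref(off=1, len=3) (overlapping!). Copied 'CCC' from pos 2. Output: "NYCCCC"

Answer: NYCCCC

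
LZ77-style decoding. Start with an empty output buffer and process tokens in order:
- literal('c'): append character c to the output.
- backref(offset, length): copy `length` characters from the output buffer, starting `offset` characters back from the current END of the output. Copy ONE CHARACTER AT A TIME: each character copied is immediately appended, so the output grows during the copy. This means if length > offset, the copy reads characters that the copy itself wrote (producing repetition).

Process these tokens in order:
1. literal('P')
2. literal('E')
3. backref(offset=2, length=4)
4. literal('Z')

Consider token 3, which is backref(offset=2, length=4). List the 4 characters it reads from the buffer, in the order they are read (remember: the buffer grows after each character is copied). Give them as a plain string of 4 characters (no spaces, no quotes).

Token 1: literal('P'). Output: "P"
Token 2: literal('E'). Output: "PE"
Token 3: backref(off=2, len=4). Buffer before: "PE" (len 2)
  byte 1: read out[0]='P', append. Buffer now: "PEP"
  byte 2: read out[1]='E', append. Buffer now: "PEPE"
  byte 3: read out[2]='P', append. Buffer now: "PEPEP"
  byte 4: read out[3]='E', append. Buffer now: "PEPEPE"

Answer: PEPE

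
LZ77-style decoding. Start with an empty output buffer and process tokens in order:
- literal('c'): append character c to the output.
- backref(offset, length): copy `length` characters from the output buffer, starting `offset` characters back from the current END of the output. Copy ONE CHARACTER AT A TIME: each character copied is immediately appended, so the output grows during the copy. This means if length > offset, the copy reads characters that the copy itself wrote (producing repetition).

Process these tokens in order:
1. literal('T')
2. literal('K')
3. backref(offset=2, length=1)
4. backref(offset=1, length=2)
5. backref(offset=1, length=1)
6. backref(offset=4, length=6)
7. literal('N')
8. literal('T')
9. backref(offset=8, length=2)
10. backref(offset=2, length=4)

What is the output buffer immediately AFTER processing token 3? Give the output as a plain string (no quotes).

Token 1: literal('T'). Output: "T"
Token 2: literal('K'). Output: "TK"
Token 3: backref(off=2, len=1). Copied 'T' from pos 0. Output: "TKT"

Answer: TKT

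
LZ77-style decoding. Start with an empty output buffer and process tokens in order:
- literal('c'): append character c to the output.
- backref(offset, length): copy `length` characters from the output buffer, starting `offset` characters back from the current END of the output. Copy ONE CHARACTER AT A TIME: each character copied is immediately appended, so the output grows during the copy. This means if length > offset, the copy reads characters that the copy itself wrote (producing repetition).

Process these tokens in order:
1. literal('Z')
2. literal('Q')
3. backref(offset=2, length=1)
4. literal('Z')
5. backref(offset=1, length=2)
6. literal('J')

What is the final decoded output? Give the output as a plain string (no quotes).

Answer: ZQZZZZJ

Derivation:
Token 1: literal('Z'). Output: "Z"
Token 2: literal('Q'). Output: "ZQ"
Token 3: backref(off=2, len=1). Copied 'Z' from pos 0. Output: "ZQZ"
Token 4: literal('Z'). Output: "ZQZZ"
Token 5: backref(off=1, len=2) (overlapping!). Copied 'ZZ' from pos 3. Output: "ZQZZZZ"
Token 6: literal('J'). Output: "ZQZZZZJ"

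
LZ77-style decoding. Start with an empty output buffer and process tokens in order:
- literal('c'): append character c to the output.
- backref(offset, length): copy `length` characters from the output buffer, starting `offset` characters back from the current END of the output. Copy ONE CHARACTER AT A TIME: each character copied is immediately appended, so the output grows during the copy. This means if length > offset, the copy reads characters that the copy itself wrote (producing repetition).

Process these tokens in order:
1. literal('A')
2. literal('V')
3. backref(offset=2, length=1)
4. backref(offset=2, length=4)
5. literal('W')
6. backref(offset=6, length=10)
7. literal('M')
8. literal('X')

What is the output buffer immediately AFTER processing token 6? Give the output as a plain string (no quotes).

Answer: AVAVAVAWAVAVAWAVAV

Derivation:
Token 1: literal('A'). Output: "A"
Token 2: literal('V'). Output: "AV"
Token 3: backref(off=2, len=1). Copied 'A' from pos 0. Output: "AVA"
Token 4: backref(off=2, len=4) (overlapping!). Copied 'VAVA' from pos 1. Output: "AVAVAVA"
Token 5: literal('W'). Output: "AVAVAVAW"
Token 6: backref(off=6, len=10) (overlapping!). Copied 'AVAVAWAVAV' from pos 2. Output: "AVAVAVAWAVAVAWAVAV"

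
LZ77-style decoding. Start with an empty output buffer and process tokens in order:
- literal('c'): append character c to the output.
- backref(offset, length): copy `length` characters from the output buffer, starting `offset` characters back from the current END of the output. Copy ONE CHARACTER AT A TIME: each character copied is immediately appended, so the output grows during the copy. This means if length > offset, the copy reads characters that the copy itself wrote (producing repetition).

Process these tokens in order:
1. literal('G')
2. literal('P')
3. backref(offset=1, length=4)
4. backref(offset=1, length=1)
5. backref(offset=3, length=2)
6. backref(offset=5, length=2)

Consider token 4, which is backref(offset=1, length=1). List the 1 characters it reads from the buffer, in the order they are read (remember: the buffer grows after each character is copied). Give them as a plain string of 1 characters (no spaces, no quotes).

Answer: P

Derivation:
Token 1: literal('G'). Output: "G"
Token 2: literal('P'). Output: "GP"
Token 3: backref(off=1, len=4) (overlapping!). Copied 'PPPP' from pos 1. Output: "GPPPPP"
Token 4: backref(off=1, len=1). Buffer before: "GPPPPP" (len 6)
  byte 1: read out[5]='P', append. Buffer now: "GPPPPPP"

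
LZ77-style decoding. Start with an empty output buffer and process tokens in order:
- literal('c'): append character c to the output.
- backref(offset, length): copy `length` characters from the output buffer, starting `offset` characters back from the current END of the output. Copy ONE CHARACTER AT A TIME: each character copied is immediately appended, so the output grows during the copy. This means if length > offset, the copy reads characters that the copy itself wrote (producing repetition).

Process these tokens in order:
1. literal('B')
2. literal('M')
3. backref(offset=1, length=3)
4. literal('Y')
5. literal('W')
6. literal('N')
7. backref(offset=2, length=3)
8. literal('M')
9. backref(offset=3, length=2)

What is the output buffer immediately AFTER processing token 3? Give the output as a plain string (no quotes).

Answer: BMMMM

Derivation:
Token 1: literal('B'). Output: "B"
Token 2: literal('M'). Output: "BM"
Token 3: backref(off=1, len=3) (overlapping!). Copied 'MMM' from pos 1. Output: "BMMMM"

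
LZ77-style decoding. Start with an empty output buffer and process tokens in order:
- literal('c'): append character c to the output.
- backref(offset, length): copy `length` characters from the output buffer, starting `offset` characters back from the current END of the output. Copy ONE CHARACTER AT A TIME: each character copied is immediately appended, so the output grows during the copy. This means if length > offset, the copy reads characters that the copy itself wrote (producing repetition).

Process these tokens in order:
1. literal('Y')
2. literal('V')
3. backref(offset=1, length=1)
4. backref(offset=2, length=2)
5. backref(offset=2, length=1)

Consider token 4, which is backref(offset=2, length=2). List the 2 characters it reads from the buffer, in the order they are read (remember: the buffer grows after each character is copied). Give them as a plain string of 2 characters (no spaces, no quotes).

Token 1: literal('Y'). Output: "Y"
Token 2: literal('V'). Output: "YV"
Token 3: backref(off=1, len=1). Copied 'V' from pos 1. Output: "YVV"
Token 4: backref(off=2, len=2). Buffer before: "YVV" (len 3)
  byte 1: read out[1]='V', append. Buffer now: "YVVV"
  byte 2: read out[2]='V', append. Buffer now: "YVVVV"

Answer: VV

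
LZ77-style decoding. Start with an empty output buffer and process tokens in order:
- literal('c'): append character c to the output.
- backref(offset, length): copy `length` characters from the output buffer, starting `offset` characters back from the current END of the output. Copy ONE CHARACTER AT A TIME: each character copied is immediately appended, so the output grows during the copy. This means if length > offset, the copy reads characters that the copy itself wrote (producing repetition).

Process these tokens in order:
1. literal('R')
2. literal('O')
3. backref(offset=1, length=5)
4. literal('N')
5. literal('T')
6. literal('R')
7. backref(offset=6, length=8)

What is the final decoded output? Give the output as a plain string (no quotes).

Token 1: literal('R'). Output: "R"
Token 2: literal('O'). Output: "RO"
Token 3: backref(off=1, len=5) (overlapping!). Copied 'OOOOO' from pos 1. Output: "ROOOOOO"
Token 4: literal('N'). Output: "ROOOOOON"
Token 5: literal('T'). Output: "ROOOOOONT"
Token 6: literal('R'). Output: "ROOOOOONTR"
Token 7: backref(off=6, len=8) (overlapping!). Copied 'OOONTROO' from pos 4. Output: "ROOOOOONTROOONTROO"

Answer: ROOOOOONTROOONTROO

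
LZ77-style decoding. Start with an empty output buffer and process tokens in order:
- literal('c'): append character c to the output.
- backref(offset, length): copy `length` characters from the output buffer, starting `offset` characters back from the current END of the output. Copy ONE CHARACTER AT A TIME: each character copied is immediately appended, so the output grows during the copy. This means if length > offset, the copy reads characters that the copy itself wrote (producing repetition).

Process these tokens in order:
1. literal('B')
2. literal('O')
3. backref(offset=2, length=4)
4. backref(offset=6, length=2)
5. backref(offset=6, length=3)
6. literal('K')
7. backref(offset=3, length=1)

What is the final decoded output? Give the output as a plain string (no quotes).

Token 1: literal('B'). Output: "B"
Token 2: literal('O'). Output: "BO"
Token 3: backref(off=2, len=4) (overlapping!). Copied 'BOBO' from pos 0. Output: "BOBOBO"
Token 4: backref(off=6, len=2). Copied 'BO' from pos 0. Output: "BOBOBOBO"
Token 5: backref(off=6, len=3). Copied 'BOB' from pos 2. Output: "BOBOBOBOBOB"
Token 6: literal('K'). Output: "BOBOBOBOBOBK"
Token 7: backref(off=3, len=1). Copied 'O' from pos 9. Output: "BOBOBOBOBOBKO"

Answer: BOBOBOBOBOBKO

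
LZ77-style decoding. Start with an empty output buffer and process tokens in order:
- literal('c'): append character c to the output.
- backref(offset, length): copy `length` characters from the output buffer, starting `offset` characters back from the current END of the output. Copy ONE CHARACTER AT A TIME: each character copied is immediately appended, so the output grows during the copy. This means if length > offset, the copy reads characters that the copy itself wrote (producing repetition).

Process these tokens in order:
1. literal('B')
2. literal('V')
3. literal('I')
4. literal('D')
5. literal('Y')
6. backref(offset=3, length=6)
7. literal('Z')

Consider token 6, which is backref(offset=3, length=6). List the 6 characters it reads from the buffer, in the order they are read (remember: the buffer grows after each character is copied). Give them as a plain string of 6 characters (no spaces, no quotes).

Answer: IDYIDY

Derivation:
Token 1: literal('B'). Output: "B"
Token 2: literal('V'). Output: "BV"
Token 3: literal('I'). Output: "BVI"
Token 4: literal('D'). Output: "BVID"
Token 5: literal('Y'). Output: "BVIDY"
Token 6: backref(off=3, len=6). Buffer before: "BVIDY" (len 5)
  byte 1: read out[2]='I', append. Buffer now: "BVIDYI"
  byte 2: read out[3]='D', append. Buffer now: "BVIDYID"
  byte 3: read out[4]='Y', append. Buffer now: "BVIDYIDY"
  byte 4: read out[5]='I', append. Buffer now: "BVIDYIDYI"
  byte 5: read out[6]='D', append. Buffer now: "BVIDYIDYID"
  byte 6: read out[7]='Y', append. Buffer now: "BVIDYIDYIDY"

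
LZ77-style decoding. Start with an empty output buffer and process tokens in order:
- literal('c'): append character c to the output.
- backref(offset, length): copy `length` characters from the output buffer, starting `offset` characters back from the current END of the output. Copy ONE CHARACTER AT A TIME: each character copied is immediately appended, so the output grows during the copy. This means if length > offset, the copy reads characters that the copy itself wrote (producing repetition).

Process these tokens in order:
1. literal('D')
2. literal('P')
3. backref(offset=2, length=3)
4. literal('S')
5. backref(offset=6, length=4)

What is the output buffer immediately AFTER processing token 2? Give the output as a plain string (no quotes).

Answer: DP

Derivation:
Token 1: literal('D'). Output: "D"
Token 2: literal('P'). Output: "DP"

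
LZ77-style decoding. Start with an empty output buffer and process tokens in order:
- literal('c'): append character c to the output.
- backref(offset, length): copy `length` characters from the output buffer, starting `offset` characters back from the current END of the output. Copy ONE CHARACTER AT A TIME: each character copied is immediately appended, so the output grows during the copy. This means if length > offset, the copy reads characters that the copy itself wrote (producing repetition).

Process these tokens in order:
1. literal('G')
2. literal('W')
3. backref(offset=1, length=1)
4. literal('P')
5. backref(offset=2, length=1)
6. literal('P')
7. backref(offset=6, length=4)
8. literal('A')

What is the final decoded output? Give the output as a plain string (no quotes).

Token 1: literal('G'). Output: "G"
Token 2: literal('W'). Output: "GW"
Token 3: backref(off=1, len=1). Copied 'W' from pos 1. Output: "GWW"
Token 4: literal('P'). Output: "GWWP"
Token 5: backref(off=2, len=1). Copied 'W' from pos 2. Output: "GWWPW"
Token 6: literal('P'). Output: "GWWPWP"
Token 7: backref(off=6, len=4). Copied 'GWWP' from pos 0. Output: "GWWPWPGWWP"
Token 8: literal('A'). Output: "GWWPWPGWWPA"

Answer: GWWPWPGWWPA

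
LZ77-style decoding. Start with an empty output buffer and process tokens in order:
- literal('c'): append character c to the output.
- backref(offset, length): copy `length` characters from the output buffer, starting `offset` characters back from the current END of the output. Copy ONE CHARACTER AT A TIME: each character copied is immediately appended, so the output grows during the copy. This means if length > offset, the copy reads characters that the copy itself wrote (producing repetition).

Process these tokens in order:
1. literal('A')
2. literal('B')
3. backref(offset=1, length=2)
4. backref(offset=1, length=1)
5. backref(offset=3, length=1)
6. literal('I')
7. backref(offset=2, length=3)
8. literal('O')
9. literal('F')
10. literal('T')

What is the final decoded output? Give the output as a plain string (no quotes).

Answer: ABBBBBIBIBOFT

Derivation:
Token 1: literal('A'). Output: "A"
Token 2: literal('B'). Output: "AB"
Token 3: backref(off=1, len=2) (overlapping!). Copied 'BB' from pos 1. Output: "ABBB"
Token 4: backref(off=1, len=1). Copied 'B' from pos 3. Output: "ABBBB"
Token 5: backref(off=3, len=1). Copied 'B' from pos 2. Output: "ABBBBB"
Token 6: literal('I'). Output: "ABBBBBI"
Token 7: backref(off=2, len=3) (overlapping!). Copied 'BIB' from pos 5. Output: "ABBBBBIBIB"
Token 8: literal('O'). Output: "ABBBBBIBIBO"
Token 9: literal('F'). Output: "ABBBBBIBIBOF"
Token 10: literal('T'). Output: "ABBBBBIBIBOFT"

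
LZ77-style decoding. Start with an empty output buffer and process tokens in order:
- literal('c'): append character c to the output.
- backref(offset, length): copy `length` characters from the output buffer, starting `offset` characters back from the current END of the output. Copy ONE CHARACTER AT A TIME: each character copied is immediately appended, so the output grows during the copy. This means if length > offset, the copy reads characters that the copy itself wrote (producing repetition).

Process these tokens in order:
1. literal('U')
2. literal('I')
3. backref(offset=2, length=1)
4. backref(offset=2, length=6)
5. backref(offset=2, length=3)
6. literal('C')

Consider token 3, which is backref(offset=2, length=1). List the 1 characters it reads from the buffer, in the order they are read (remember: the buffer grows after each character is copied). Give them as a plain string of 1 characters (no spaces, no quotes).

Answer: U

Derivation:
Token 1: literal('U'). Output: "U"
Token 2: literal('I'). Output: "UI"
Token 3: backref(off=2, len=1). Buffer before: "UI" (len 2)
  byte 1: read out[0]='U', append. Buffer now: "UIU"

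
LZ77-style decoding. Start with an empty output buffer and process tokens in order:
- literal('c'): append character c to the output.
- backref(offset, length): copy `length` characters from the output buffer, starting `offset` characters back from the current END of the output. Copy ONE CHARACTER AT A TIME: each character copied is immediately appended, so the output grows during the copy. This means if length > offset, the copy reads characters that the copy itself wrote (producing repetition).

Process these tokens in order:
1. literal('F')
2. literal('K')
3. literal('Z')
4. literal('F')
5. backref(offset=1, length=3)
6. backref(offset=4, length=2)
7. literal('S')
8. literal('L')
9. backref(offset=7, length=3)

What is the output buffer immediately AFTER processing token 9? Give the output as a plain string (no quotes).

Answer: FKZFFFFFFSLFFF

Derivation:
Token 1: literal('F'). Output: "F"
Token 2: literal('K'). Output: "FK"
Token 3: literal('Z'). Output: "FKZ"
Token 4: literal('F'). Output: "FKZF"
Token 5: backref(off=1, len=3) (overlapping!). Copied 'FFF' from pos 3. Output: "FKZFFFF"
Token 6: backref(off=4, len=2). Copied 'FF' from pos 3. Output: "FKZFFFFFF"
Token 7: literal('S'). Output: "FKZFFFFFFS"
Token 8: literal('L'). Output: "FKZFFFFFFSL"
Token 9: backref(off=7, len=3). Copied 'FFF' from pos 4. Output: "FKZFFFFFFSLFFF"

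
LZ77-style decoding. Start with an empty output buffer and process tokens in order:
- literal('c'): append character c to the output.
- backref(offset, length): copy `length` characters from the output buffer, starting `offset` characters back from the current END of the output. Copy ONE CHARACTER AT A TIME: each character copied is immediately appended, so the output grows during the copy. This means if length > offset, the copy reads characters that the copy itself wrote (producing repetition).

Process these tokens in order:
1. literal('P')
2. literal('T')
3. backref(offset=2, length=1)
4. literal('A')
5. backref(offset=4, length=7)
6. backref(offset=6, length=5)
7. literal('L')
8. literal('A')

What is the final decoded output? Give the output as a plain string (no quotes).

Answer: PTPAPTPAPTPTPAPTLA

Derivation:
Token 1: literal('P'). Output: "P"
Token 2: literal('T'). Output: "PT"
Token 3: backref(off=2, len=1). Copied 'P' from pos 0. Output: "PTP"
Token 4: literal('A'). Output: "PTPA"
Token 5: backref(off=4, len=7) (overlapping!). Copied 'PTPAPTP' from pos 0. Output: "PTPAPTPAPTP"
Token 6: backref(off=6, len=5). Copied 'TPAPT' from pos 5. Output: "PTPAPTPAPTPTPAPT"
Token 7: literal('L'). Output: "PTPAPTPAPTPTPAPTL"
Token 8: literal('A'). Output: "PTPAPTPAPTPTPAPTLA"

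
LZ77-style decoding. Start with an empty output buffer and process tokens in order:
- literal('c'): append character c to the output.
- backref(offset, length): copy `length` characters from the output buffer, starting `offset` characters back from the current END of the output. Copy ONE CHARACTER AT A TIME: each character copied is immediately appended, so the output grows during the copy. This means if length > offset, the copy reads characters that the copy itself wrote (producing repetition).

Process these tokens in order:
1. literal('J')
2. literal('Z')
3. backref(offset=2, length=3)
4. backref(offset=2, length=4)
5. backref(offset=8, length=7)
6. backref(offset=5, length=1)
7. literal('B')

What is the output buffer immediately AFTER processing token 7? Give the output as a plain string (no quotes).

Answer: JZJZJZJZJZJZJZJZZB

Derivation:
Token 1: literal('J'). Output: "J"
Token 2: literal('Z'). Output: "JZ"
Token 3: backref(off=2, len=3) (overlapping!). Copied 'JZJ' from pos 0. Output: "JZJZJ"
Token 4: backref(off=2, len=4) (overlapping!). Copied 'ZJZJ' from pos 3. Output: "JZJZJZJZJ"
Token 5: backref(off=8, len=7). Copied 'ZJZJZJZ' from pos 1. Output: "JZJZJZJZJZJZJZJZ"
Token 6: backref(off=5, len=1). Copied 'Z' from pos 11. Output: "JZJZJZJZJZJZJZJZZ"
Token 7: literal('B'). Output: "JZJZJZJZJZJZJZJZZB"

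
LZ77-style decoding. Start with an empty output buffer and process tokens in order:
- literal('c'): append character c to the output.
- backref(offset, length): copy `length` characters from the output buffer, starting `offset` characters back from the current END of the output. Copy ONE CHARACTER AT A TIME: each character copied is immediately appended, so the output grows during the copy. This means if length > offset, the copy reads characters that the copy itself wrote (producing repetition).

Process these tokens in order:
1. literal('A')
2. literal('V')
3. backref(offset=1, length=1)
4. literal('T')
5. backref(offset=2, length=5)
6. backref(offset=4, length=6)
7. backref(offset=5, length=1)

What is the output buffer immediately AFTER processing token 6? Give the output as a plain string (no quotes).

Token 1: literal('A'). Output: "A"
Token 2: literal('V'). Output: "AV"
Token 3: backref(off=1, len=1). Copied 'V' from pos 1. Output: "AVV"
Token 4: literal('T'). Output: "AVVT"
Token 5: backref(off=2, len=5) (overlapping!). Copied 'VTVTV' from pos 2. Output: "AVVTVTVTV"
Token 6: backref(off=4, len=6) (overlapping!). Copied 'TVTVTV' from pos 5. Output: "AVVTVTVTVTVTVTV"

Answer: AVVTVTVTVTVTVTV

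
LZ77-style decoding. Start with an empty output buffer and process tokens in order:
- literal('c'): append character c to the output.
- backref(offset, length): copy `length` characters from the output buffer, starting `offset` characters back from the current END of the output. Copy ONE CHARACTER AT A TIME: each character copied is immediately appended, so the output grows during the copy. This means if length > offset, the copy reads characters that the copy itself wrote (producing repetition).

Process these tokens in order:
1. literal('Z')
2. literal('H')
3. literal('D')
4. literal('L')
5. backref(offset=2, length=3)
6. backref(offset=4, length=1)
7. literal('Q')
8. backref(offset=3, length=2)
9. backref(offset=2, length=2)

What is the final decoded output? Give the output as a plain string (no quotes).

Token 1: literal('Z'). Output: "Z"
Token 2: literal('H'). Output: "ZH"
Token 3: literal('D'). Output: "ZHD"
Token 4: literal('L'). Output: "ZHDL"
Token 5: backref(off=2, len=3) (overlapping!). Copied 'DLD' from pos 2. Output: "ZHDLDLD"
Token 6: backref(off=4, len=1). Copied 'L' from pos 3. Output: "ZHDLDLDL"
Token 7: literal('Q'). Output: "ZHDLDLDLQ"
Token 8: backref(off=3, len=2). Copied 'DL' from pos 6. Output: "ZHDLDLDLQDL"
Token 9: backref(off=2, len=2). Copied 'DL' from pos 9. Output: "ZHDLDLDLQDLDL"

Answer: ZHDLDLDLQDLDL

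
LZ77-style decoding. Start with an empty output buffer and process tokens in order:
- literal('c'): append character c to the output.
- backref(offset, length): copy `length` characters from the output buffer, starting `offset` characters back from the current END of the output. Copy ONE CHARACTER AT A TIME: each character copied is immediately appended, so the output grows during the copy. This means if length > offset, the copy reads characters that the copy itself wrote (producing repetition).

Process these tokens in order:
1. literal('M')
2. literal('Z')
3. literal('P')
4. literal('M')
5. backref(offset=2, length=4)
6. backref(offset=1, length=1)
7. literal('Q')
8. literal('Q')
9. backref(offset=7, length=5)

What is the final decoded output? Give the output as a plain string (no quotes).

Answer: MZPMPMPMMQQPMPMM

Derivation:
Token 1: literal('M'). Output: "M"
Token 2: literal('Z'). Output: "MZ"
Token 3: literal('P'). Output: "MZP"
Token 4: literal('M'). Output: "MZPM"
Token 5: backref(off=2, len=4) (overlapping!). Copied 'PMPM' from pos 2. Output: "MZPMPMPM"
Token 6: backref(off=1, len=1). Copied 'M' from pos 7. Output: "MZPMPMPMM"
Token 7: literal('Q'). Output: "MZPMPMPMMQ"
Token 8: literal('Q'). Output: "MZPMPMPMMQQ"
Token 9: backref(off=7, len=5). Copied 'PMPMM' from pos 4. Output: "MZPMPMPMMQQPMPMM"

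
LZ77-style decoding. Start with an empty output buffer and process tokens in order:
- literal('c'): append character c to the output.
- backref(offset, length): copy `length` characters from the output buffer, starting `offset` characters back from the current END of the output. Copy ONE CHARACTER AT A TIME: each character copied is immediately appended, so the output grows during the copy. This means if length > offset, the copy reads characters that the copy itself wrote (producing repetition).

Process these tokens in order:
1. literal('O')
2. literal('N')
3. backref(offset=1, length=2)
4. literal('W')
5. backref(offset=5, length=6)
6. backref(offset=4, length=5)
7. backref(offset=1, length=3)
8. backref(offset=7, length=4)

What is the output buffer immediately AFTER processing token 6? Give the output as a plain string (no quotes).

Answer: ONNNWONNNWONNWON

Derivation:
Token 1: literal('O'). Output: "O"
Token 2: literal('N'). Output: "ON"
Token 3: backref(off=1, len=2) (overlapping!). Copied 'NN' from pos 1. Output: "ONNN"
Token 4: literal('W'). Output: "ONNNW"
Token 5: backref(off=5, len=6) (overlapping!). Copied 'ONNNWO' from pos 0. Output: "ONNNWONNNWO"
Token 6: backref(off=4, len=5) (overlapping!). Copied 'NNWON' from pos 7. Output: "ONNNWONNNWONNWON"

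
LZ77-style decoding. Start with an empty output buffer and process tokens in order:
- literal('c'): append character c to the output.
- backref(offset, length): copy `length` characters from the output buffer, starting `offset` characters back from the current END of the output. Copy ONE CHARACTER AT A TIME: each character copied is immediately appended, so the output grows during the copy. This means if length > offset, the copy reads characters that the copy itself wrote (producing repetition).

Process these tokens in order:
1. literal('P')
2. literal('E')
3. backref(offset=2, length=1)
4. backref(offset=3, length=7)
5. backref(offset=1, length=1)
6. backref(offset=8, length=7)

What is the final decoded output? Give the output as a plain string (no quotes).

Token 1: literal('P'). Output: "P"
Token 2: literal('E'). Output: "PE"
Token 3: backref(off=2, len=1). Copied 'P' from pos 0. Output: "PEP"
Token 4: backref(off=3, len=7) (overlapping!). Copied 'PEPPEPP' from pos 0. Output: "PEPPEPPEPP"
Token 5: backref(off=1, len=1). Copied 'P' from pos 9. Output: "PEPPEPPEPPP"
Token 6: backref(off=8, len=7). Copied 'PEPPEPP' from pos 3. Output: "PEPPEPPEPPPPEPPEPP"

Answer: PEPPEPPEPPPPEPPEPP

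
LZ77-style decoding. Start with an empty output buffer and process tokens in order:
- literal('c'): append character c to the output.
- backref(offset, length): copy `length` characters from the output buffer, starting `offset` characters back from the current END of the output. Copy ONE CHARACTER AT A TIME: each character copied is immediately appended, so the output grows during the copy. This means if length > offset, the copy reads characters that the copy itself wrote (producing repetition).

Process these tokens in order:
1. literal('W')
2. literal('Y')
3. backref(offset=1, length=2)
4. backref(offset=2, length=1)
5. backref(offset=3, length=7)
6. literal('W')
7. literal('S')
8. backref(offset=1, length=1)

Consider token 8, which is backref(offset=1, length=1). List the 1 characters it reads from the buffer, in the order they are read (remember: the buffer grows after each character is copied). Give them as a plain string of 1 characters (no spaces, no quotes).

Token 1: literal('W'). Output: "W"
Token 2: literal('Y'). Output: "WY"
Token 3: backref(off=1, len=2) (overlapping!). Copied 'YY' from pos 1. Output: "WYYY"
Token 4: backref(off=2, len=1). Copied 'Y' from pos 2. Output: "WYYYY"
Token 5: backref(off=3, len=7) (overlapping!). Copied 'YYYYYYY' from pos 2. Output: "WYYYYYYYYYYY"
Token 6: literal('W'). Output: "WYYYYYYYYYYYW"
Token 7: literal('S'). Output: "WYYYYYYYYYYYWS"
Token 8: backref(off=1, len=1). Buffer before: "WYYYYYYYYYYYWS" (len 14)
  byte 1: read out[13]='S', append. Buffer now: "WYYYYYYYYYYYWSS"

Answer: S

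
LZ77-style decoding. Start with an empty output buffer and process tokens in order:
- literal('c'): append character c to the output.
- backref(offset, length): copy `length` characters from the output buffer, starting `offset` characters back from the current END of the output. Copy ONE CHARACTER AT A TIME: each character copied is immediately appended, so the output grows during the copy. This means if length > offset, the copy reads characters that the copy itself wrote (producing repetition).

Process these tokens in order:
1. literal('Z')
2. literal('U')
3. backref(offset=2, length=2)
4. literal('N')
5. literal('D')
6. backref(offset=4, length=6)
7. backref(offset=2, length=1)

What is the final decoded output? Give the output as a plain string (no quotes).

Answer: ZUZUNDZUNDZUZ

Derivation:
Token 1: literal('Z'). Output: "Z"
Token 2: literal('U'). Output: "ZU"
Token 3: backref(off=2, len=2). Copied 'ZU' from pos 0. Output: "ZUZU"
Token 4: literal('N'). Output: "ZUZUN"
Token 5: literal('D'). Output: "ZUZUND"
Token 6: backref(off=4, len=6) (overlapping!). Copied 'ZUNDZU' from pos 2. Output: "ZUZUNDZUNDZU"
Token 7: backref(off=2, len=1). Copied 'Z' from pos 10. Output: "ZUZUNDZUNDZUZ"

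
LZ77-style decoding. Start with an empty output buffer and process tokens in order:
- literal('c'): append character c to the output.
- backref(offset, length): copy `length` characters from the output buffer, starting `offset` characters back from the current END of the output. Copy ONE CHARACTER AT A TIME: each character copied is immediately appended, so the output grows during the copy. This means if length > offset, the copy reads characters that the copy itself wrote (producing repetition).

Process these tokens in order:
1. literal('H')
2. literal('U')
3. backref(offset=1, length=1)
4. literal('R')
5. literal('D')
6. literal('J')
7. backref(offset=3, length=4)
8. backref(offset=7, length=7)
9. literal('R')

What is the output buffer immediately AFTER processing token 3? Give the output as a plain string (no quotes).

Answer: HUU

Derivation:
Token 1: literal('H'). Output: "H"
Token 2: literal('U'). Output: "HU"
Token 3: backref(off=1, len=1). Copied 'U' from pos 1. Output: "HUU"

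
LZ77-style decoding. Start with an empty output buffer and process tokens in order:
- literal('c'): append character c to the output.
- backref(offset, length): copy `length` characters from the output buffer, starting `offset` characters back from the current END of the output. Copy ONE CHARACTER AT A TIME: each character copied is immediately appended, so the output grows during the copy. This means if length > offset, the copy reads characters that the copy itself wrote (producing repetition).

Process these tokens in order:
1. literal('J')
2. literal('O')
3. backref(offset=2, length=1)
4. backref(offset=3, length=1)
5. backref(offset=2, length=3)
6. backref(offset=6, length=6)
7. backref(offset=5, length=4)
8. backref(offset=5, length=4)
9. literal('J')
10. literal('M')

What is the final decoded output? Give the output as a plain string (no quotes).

Answer: JOJJJJJOJJJJJJJJJJJJJJM

Derivation:
Token 1: literal('J'). Output: "J"
Token 2: literal('O'). Output: "JO"
Token 3: backref(off=2, len=1). Copied 'J' from pos 0. Output: "JOJ"
Token 4: backref(off=3, len=1). Copied 'J' from pos 0. Output: "JOJJ"
Token 5: backref(off=2, len=3) (overlapping!). Copied 'JJJ' from pos 2. Output: "JOJJJJJ"
Token 6: backref(off=6, len=6). Copied 'OJJJJJ' from pos 1. Output: "JOJJJJJOJJJJJ"
Token 7: backref(off=5, len=4). Copied 'JJJJ' from pos 8. Output: "JOJJJJJOJJJJJJJJJ"
Token 8: backref(off=5, len=4). Copied 'JJJJ' from pos 12. Output: "JOJJJJJOJJJJJJJJJJJJJ"
Token 9: literal('J'). Output: "JOJJJJJOJJJJJJJJJJJJJJ"
Token 10: literal('M'). Output: "JOJJJJJOJJJJJJJJJJJJJJM"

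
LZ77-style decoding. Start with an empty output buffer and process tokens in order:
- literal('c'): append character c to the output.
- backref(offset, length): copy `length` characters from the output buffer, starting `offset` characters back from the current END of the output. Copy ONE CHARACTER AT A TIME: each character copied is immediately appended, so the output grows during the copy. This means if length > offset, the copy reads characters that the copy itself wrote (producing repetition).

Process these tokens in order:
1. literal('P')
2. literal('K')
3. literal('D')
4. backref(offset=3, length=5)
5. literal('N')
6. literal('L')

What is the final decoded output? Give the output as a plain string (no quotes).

Answer: PKDPKDPKNL

Derivation:
Token 1: literal('P'). Output: "P"
Token 2: literal('K'). Output: "PK"
Token 3: literal('D'). Output: "PKD"
Token 4: backref(off=3, len=5) (overlapping!). Copied 'PKDPK' from pos 0. Output: "PKDPKDPK"
Token 5: literal('N'). Output: "PKDPKDPKN"
Token 6: literal('L'). Output: "PKDPKDPKNL"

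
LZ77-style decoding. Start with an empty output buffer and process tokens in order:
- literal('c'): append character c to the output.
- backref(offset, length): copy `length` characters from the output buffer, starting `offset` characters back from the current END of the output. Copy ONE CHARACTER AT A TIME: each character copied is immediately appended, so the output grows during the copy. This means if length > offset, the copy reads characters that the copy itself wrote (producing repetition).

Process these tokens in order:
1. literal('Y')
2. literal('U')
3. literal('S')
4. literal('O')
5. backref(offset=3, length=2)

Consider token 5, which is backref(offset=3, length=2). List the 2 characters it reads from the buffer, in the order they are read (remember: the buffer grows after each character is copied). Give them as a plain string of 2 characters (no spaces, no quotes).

Answer: US

Derivation:
Token 1: literal('Y'). Output: "Y"
Token 2: literal('U'). Output: "YU"
Token 3: literal('S'). Output: "YUS"
Token 4: literal('O'). Output: "YUSO"
Token 5: backref(off=3, len=2). Buffer before: "YUSO" (len 4)
  byte 1: read out[1]='U', append. Buffer now: "YUSOU"
  byte 2: read out[2]='S', append. Buffer now: "YUSOUS"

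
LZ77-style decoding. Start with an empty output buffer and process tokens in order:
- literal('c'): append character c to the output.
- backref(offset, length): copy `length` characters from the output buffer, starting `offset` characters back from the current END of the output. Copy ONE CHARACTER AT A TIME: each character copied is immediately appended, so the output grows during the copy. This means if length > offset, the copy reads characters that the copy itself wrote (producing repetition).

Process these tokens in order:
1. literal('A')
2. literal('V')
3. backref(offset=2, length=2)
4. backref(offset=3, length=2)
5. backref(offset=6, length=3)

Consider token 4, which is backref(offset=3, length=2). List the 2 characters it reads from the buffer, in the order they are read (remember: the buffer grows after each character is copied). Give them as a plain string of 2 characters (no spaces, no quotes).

Token 1: literal('A'). Output: "A"
Token 2: literal('V'). Output: "AV"
Token 3: backref(off=2, len=2). Copied 'AV' from pos 0. Output: "AVAV"
Token 4: backref(off=3, len=2). Buffer before: "AVAV" (len 4)
  byte 1: read out[1]='V', append. Buffer now: "AVAVV"
  byte 2: read out[2]='A', append. Buffer now: "AVAVVA"

Answer: VA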